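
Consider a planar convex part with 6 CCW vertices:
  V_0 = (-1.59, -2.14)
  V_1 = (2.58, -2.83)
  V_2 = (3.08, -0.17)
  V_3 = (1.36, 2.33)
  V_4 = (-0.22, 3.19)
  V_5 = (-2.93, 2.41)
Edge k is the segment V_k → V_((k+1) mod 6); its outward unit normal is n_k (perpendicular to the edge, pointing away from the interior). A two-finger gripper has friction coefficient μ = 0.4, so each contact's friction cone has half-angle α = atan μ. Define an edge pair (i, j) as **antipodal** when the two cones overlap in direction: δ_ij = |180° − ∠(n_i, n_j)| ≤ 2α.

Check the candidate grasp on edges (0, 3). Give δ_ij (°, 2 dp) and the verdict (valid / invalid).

δ = 19.16°, valid

α = atan 0.4 = 21.80°;  2α = 43.60°
edge 0: e_0 = (+4.17, -0.69);  n_0 = (-0.1632, -0.9866)
edge 3: e_3 = (-1.58, +0.86);  n_3 = (+0.4781, +0.8783)
∠(n_0, n_3) = 160.84°
δ = |180° − 160.84°| = 19.16°
19.16° ≤ 2α = 43.60°  →  valid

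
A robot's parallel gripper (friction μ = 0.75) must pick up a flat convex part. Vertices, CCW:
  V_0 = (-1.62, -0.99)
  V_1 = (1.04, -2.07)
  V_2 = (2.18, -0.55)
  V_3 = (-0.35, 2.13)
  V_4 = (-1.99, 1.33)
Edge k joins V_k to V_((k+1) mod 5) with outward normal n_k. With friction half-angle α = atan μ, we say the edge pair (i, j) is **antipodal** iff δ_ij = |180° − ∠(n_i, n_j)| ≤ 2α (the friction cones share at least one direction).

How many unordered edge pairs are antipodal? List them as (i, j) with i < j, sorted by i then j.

α = atan 0.75 = 36.87°;  2α = 73.74°
n_0 = (-0.3762, -0.9265)
n_1 = (+0.8000, -0.6000)
n_2 = (+0.7272, +0.6865)
n_3 = (-0.4384, +0.8988)
n_4 = (-0.9875, -0.1575)
  (0,1): δ = 104.77°  ·
  (0,2): δ = 24.55°  ✓
  (0,3): δ = 48.10°  ✓
  (0,4): δ = 121.16°  ·
  (1,2): δ = 99.78°  ·
  (1,3): δ = 27.13°  ✓
  (1,4): δ = 45.93°  ✓
  (2,3): δ = 107.35°  ·
  (2,4): δ = 34.29°  ✓
  (3,4): δ = 106.94°  ·
antipodal pairs: 5

count = 5; pairs: (0,2), (0,3), (1,3), (1,4), (2,4)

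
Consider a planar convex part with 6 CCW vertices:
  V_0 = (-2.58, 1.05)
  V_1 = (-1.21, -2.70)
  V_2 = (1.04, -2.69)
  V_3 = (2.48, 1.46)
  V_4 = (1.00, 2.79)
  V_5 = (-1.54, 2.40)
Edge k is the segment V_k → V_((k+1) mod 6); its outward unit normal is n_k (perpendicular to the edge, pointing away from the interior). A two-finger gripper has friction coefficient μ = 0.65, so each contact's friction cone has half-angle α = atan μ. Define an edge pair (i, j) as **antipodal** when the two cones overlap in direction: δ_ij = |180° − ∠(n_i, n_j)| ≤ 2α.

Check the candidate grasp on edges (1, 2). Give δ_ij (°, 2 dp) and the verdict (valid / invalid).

δ = 109.39°, invalid

α = atan 0.65 = 33.02°;  2α = 66.05°
edge 1: e_1 = (+2.25, +0.01);  n_1 = (+0.0044, -1.0000)
edge 2: e_2 = (+1.44, +4.15);  n_2 = (+0.9447, -0.3278)
∠(n_1, n_2) = 70.61°
δ = |180° − 70.61°| = 109.39°
109.39° > 2α = 66.05°  →  invalid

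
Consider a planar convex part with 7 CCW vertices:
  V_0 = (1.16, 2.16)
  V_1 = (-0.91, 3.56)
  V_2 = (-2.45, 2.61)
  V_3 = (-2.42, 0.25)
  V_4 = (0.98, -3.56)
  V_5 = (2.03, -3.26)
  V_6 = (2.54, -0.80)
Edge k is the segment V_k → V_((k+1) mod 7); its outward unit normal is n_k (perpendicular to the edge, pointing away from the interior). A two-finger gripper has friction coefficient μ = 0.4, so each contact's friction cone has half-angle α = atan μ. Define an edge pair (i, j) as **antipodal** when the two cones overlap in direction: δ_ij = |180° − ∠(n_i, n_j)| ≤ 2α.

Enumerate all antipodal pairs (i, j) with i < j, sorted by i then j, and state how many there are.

α = atan 0.4 = 21.80°;  2α = 43.60°
n_0 = (+0.5602, +0.8283)
n_1 = (-0.5250, +0.8511)
n_2 = (-0.9999, -0.0127)
n_3 = (-0.7461, -0.6658)
n_4 = (+0.2747, -0.9615)
n_5 = (+0.9792, -0.2030)
n_6 = (+0.9063, +0.4226)
  (0,1): δ = 114.26°  ·
  (0,2): δ = 55.20°  ·
  (0,3): δ = 14.18°  ✓
  (0,4): δ = 50.02°  ·
  (0,5): δ = 112.36°  ·
  (0,6): δ = 149.07°  ·
  (1,2): δ = 120.94°  ·
  (1,3): δ = 79.92°  ·
  (1,4): δ = 15.72°  ✓
  (1,5): δ = 46.62°  ·
  (1,6): δ = 83.33°  ·
  (2,3): δ = 138.98°  ·
  (2,4): δ = 74.78°  ·
  (2,5): δ = 12.44°  ✓
  (2,6): δ = 24.27°  ✓
  (3,4): δ = 115.80°  ·
  (3,5): δ = 53.46°  ·
  (3,6): δ = 16.75°  ✓
  (4,5): δ = 117.66°  ·
  (4,6): δ = 80.95°  ·
  (5,6): δ = 143.29°  ·
antipodal pairs: 5

count = 5; pairs: (0,3), (1,4), (2,5), (2,6), (3,6)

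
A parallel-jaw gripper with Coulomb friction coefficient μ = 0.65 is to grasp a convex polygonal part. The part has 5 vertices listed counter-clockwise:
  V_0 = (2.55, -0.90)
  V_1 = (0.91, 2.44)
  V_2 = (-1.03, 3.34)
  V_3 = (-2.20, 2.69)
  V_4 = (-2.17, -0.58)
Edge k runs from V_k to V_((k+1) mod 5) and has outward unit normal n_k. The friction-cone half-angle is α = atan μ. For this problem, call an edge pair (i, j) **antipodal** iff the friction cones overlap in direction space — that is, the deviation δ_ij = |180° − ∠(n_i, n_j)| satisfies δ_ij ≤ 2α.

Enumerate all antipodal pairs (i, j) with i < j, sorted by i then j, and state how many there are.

count = 5; pairs: (0,3), (0,4), (1,3), (1,4), (2,4)

α = atan 0.65 = 33.02°;  2α = 66.05°
n_0 = (+0.8976, +0.4408)
n_1 = (+0.4208, +0.9071)
n_2 = (-0.4856, +0.8742)
n_3 = (-1.0000, -0.0092)
n_4 = (-0.0676, -0.9977)
  (0,1): δ = 141.04°  ·
  (0,2): δ = 87.10°  ·
  (0,3): δ = 25.63°  ✓
  (0,4): δ = 59.97°  ✓
  (1,2): δ = 126.06°  ·
  (1,3): δ = 64.59°  ✓
  (1,4): δ = 21.01°  ✓
  (2,3): δ = 118.53°  ·
  (2,4): δ = 32.93°  ✓
  (3,4): δ = 94.40°  ·
antipodal pairs: 5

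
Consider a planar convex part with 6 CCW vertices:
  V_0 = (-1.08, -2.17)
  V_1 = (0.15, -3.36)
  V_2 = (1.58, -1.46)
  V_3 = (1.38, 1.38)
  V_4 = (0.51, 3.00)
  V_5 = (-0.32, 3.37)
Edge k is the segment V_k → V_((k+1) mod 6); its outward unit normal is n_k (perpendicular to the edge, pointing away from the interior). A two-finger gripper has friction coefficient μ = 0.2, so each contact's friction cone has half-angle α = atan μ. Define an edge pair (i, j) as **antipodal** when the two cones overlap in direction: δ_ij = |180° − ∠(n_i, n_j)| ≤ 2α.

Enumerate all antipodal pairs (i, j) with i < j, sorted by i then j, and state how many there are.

α = atan 0.2 = 11.31°;  2α = 22.62°
n_0 = (-0.6953, -0.7187)
n_1 = (+0.7990, -0.6013)
n_2 = (+0.9975, +0.0702)
n_3 = (+0.8810, +0.4731)
n_4 = (+0.4072, +0.9134)
n_5 = (-0.9907, +0.1359)
  (0,1): δ = 82.91°  ·
  (0,2): δ = 41.92°  ·
  (0,3): δ = 17.71°  ✓
  (0,4): δ = 20.03°  ✓
  (0,5): δ = 126.24°  ·
  (1,2): δ = 139.01°  ·
  (1,3): δ = 114.80°  ·
  (1,4): δ = 77.06°  ·
  (1,5): δ = 29.15°  ·
  (2,3): δ = 155.79°  ·
  (2,4): δ = 118.05°  ·
  (2,5): δ = 11.84°  ✓
  (3,4): δ = 142.26°  ·
  (3,5): δ = 36.05°  ·
  (4,5): δ = 73.78°  ·
antipodal pairs: 3

count = 3; pairs: (0,3), (0,4), (2,5)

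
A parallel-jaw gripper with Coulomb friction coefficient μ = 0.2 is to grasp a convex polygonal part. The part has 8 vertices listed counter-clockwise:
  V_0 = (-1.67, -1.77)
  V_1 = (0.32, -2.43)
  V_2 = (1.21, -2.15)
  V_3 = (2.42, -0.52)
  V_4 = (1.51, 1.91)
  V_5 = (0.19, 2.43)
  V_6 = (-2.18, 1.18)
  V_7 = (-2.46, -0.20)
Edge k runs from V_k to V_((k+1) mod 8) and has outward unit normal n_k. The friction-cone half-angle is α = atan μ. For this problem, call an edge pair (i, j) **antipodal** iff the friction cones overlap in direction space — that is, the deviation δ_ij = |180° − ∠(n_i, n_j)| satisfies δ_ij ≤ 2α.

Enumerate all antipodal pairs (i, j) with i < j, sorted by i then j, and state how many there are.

count = 3; pairs: (0,4), (1,5), (3,7)

α = atan 0.2 = 11.31°;  2α = 22.62°
n_0 = (-0.3148, -0.9492)
n_1 = (+0.3001, -0.9539)
n_2 = (+0.8029, -0.5961)
n_3 = (+0.9365, +0.3507)
n_4 = (+0.3665, +0.9304)
n_5 = (-0.4665, +0.8845)
n_6 = (-0.9800, +0.1988)
n_7 = (-0.8933, -0.4495)
  (0,1): δ = 144.19°  ·
  (0,2): δ = 108.24°  ·
  (0,3): δ = 51.12°  ·
  (0,4): δ = 3.15°  ✓
  (0,5): δ = 46.16°  ·
  (0,6): δ = 96.88°  ·
  (0,7): δ = 135.06°  ·
  (1,2): δ = 144.05°  ·
  (1,3): δ = 86.93°  ·
  (1,4): δ = 38.97°  ·
  (1,5): δ = 10.34°  ✓
  (1,6): δ = 61.07°  ·
  (1,7): δ = 99.25°  ·
  (2,3): δ = 122.88°  ·
  (2,4): δ = 74.91°  ·
  (2,5): δ = 25.60°  ·
  (2,6): δ = 25.12°  ·
  (2,7): δ = 63.30°  ·
  (3,4): δ = 132.03°  ·
  (3,5): δ = 82.72°  ·
  (3,6): δ = 32.00°  ·
  (3,7): δ = 6.18°  ✓
  (4,5): δ = 130.69°  ·
  (4,6): δ = 79.97°  ·
  (4,7): δ = 41.79°  ·
  (5,6): δ = 129.28°  ·
  (5,7): δ = 91.10°  ·
  (6,7): δ = 141.82°  ·
antipodal pairs: 3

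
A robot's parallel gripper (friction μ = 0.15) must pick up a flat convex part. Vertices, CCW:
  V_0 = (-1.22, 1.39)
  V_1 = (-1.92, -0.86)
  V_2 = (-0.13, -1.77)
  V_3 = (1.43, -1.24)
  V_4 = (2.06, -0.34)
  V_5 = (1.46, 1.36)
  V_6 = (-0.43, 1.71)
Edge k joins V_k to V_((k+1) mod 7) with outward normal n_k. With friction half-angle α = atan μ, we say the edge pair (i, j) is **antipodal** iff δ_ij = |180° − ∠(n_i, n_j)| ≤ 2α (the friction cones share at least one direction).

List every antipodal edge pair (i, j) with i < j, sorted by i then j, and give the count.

α = atan 0.15 = 8.53°;  2α = 17.06°
n_0 = (-0.9549, +0.2971)
n_1 = (-0.4532, -0.8914)
n_2 = (+0.3217, -0.9468)
n_3 = (+0.8192, -0.5735)
n_4 = (+0.9430, +0.3328)
n_5 = (+0.1821, +0.9833)
n_6 = (-0.3754, +0.9268)
  (0,1): δ = 99.67°  ·
  (0,2): δ = 53.95°  ·
  (0,3): δ = 17.71°  ·
  (0,4): δ = 36.72°  ·
  (0,5): δ = 96.79°  ·
  (0,6): δ = 129.33°  ·
  (1,2): δ = 134.29°  ·
  (1,3): δ = 98.04°  ·
  (1,4): δ = 43.61°  ·
  (1,5): δ = 16.46°  ✓
  (1,6): δ = 49.00°  ·
  (2,3): δ = 143.76°  ·
  (2,4): δ = 89.32°  ·
  (2,5): δ = 29.26°  ·
  (2,6): δ = 3.29°  ✓
  (3,4): δ = 125.57°  ·
  (3,5): δ = 65.50°  ·
  (3,6): δ = 32.96°  ·
  (4,5): δ = 119.93°  ·
  (4,6): δ = 87.39°  ·
  (5,6): δ = 147.46°  ·
antipodal pairs: 2

count = 2; pairs: (1,5), (2,6)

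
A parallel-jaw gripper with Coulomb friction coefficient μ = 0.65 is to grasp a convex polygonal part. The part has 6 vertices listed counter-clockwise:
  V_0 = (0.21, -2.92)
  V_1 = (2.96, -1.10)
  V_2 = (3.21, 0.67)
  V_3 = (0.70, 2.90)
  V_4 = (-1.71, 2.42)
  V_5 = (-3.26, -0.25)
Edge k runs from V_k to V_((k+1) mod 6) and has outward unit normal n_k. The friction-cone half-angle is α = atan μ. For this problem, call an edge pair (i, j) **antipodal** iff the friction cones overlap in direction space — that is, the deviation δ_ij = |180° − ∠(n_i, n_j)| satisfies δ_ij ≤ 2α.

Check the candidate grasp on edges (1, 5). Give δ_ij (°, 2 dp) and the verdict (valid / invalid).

α = atan 0.65 = 33.02°;  2α = 66.05°
edge 1: e_1 = (+0.25, +1.77);  n_1 = (+0.9902, -0.1399)
edge 5: e_5 = (+3.47, -2.67);  n_5 = (-0.6098, -0.7925)
∠(n_1, n_5) = 119.54°
δ = |180° − 119.54°| = 60.46°
60.46° ≤ 2α = 66.05°  →  valid

δ = 60.46°, valid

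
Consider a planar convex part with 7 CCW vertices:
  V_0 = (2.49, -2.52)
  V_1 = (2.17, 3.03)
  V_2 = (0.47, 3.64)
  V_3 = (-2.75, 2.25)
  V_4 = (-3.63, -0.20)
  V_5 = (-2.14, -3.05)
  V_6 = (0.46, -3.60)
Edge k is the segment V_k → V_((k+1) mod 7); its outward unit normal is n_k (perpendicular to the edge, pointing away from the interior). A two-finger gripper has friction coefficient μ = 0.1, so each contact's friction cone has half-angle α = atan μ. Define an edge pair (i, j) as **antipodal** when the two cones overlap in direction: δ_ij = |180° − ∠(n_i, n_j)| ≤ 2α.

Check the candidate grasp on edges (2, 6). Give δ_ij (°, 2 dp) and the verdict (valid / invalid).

α = atan 0.1 = 5.71°;  2α = 11.42°
edge 2: e_2 = (-3.22, -1.39);  n_2 = (-0.3963, +0.9181)
edge 6: e_6 = (+2.03, +1.08);  n_6 = (+0.4697, -0.8828)
∠(n_2, n_6) = 175.33°
δ = |180° − 175.33°| = 4.67°
4.67° ≤ 2α = 11.42°  →  valid

δ = 4.67°, valid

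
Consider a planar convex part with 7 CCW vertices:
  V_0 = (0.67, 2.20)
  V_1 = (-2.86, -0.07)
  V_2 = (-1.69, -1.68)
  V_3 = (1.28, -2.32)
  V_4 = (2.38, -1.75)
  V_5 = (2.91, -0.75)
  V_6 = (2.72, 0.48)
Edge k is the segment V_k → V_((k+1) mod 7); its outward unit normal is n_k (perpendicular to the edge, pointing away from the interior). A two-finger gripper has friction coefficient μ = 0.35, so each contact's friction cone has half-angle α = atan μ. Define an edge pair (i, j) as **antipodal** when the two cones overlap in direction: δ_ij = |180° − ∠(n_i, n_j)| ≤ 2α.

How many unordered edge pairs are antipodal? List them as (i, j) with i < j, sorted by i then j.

count = 5; pairs: (0,3), (0,4), (1,5), (1,6), (2,6)

α = atan 0.35 = 19.29°;  2α = 38.58°
n_0 = (-0.5409, +0.8411)
n_1 = (-0.8090, -0.5879)
n_2 = (-0.2107, -0.9776)
n_3 = (+0.4601, -0.8879)
n_4 = (+0.8836, -0.4683)
n_5 = (+0.9883, +0.1527)
n_6 = (+0.6428, +0.7661)
  (0,1): δ = 86.74°  ·
  (0,2): δ = 44.90°  ·
  (0,3): δ = 5.35°  ✓
  (0,4): δ = 29.33°  ✓
  (0,5): δ = 66.04°  ·
  (0,6): δ = 107.26°  ·
  (1,2): δ = 138.17°  ·
  (1,3): δ = 98.61°  ·
  (1,4): δ = 63.93°  ·
  (1,5): δ = 27.23°  ✓
  (1,6): δ = 14.00°  ✓
  (2,3): δ = 140.45°  ·
  (2,4): δ = 105.76°  ·
  (2,5): δ = 69.06°  ·
  (2,6): δ = 27.84°  ✓
  (3,4): δ = 145.32°  ·
  (3,5): δ = 108.61°  ·
  (3,6): δ = 67.39°  ·
  (4,5): δ = 143.30°  ·
  (4,6): δ = 102.07°  ·
  (5,6): δ = 138.78°  ·
antipodal pairs: 5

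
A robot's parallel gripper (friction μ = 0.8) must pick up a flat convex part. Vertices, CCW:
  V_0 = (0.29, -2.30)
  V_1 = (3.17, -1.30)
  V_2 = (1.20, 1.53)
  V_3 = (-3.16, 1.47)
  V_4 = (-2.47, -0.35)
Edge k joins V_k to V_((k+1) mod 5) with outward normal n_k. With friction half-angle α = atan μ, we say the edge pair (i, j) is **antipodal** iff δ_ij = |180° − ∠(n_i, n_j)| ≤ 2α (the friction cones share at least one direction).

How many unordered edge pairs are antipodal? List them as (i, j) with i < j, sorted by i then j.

count = 6; pairs: (0,1), (0,2), (1,3), (1,4), (2,3), (2,4)

α = atan 0.8 = 38.66°;  2α = 77.32°
n_0 = (+0.3280, -0.9447)
n_1 = (+0.8207, +0.5713)
n_2 = (-0.0138, +0.9999)
n_3 = (-0.9351, -0.3545)
n_4 = (-0.5770, -0.8167)
  (0,1): δ = 74.31°  ✓
  (0,2): δ = 18.36°  ✓
  (0,3): δ = 91.61°  ·
  (0,4): δ = 125.61°  ·
  (1,2): δ = 124.05°  ·
  (1,3): δ = 14.08°  ✓
  (1,4): δ = 19.92°  ✓
  (2,3): δ = 70.03°  ✓
  (2,4): δ = 36.03°  ✓
  (3,4): δ = 146.00°  ·
antipodal pairs: 6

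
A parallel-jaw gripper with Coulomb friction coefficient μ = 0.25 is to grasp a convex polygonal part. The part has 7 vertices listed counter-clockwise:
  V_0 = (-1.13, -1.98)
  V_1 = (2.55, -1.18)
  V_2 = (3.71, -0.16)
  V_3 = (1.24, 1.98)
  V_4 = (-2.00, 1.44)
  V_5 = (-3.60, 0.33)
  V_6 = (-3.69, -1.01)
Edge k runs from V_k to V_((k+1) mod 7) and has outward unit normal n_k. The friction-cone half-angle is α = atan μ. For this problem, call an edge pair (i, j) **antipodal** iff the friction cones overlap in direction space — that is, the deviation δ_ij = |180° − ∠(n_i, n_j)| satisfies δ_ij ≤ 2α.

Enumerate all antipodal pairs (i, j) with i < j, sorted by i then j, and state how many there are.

count = 4; pairs: (0,3), (0,4), (1,4), (2,6)

α = atan 0.25 = 14.04°;  2α = 28.07°
n_0 = (+0.2124, -0.9772)
n_1 = (+0.6603, -0.7510)
n_2 = (+0.6548, +0.7558)
n_3 = (-0.1644, +0.9864)
n_4 = (-0.5700, +0.8216)
n_5 = (-0.9978, +0.0670)
n_6 = (-0.3543, -0.9351)
  (0,1): δ = 150.94°  ·
  (0,2): δ = 53.17°  ·
  (0,3): δ = 2.80°  ✓
  (0,4): δ = 22.49°  ✓
  (0,5): δ = 73.89°  ·
  (0,6): δ = 146.98°  ·
  (1,2): δ = 82.23°  ·
  (1,3): δ = 31.86°  ·
  (1,4): δ = 6.57°  ✓
  (1,5): δ = 44.83°  ·
  (1,6): δ = 117.92°  ·
  (2,3): δ = 129.63°  ·
  (2,4): δ = 104.34°  ·
  (2,5): δ = 52.94°  ·
  (2,6): δ = 20.15°  ✓
  (3,4): δ = 154.71°  ·
  (3,5): δ = 103.30°  ·
  (3,6): δ = 30.21°  ·
  (4,5): δ = 128.59°  ·
  (4,6): δ = 55.50°  ·
  (5,6): δ = 106.91°  ·
antipodal pairs: 4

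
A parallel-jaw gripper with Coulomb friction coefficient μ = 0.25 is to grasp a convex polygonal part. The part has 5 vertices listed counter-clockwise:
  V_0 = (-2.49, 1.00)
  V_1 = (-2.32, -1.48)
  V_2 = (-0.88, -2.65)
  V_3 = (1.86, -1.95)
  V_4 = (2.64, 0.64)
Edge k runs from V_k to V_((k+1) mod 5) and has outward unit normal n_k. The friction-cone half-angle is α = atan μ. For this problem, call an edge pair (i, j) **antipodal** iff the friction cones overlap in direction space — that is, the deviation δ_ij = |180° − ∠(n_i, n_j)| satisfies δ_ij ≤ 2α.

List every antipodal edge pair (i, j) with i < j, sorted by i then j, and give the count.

count = 2; pairs: (0,3), (2,4)

α = atan 0.25 = 14.04°;  2α = 28.07°
n_0 = (-0.9977, -0.0684)
n_1 = (-0.6306, -0.7761)
n_2 = (+0.2475, -0.9689)
n_3 = (+0.9575, -0.2884)
n_4 = (+0.0700, +0.9975)
  (0,1): δ = 133.02°  ·
  (0,2): δ = 79.59°  ·
  (0,3): δ = 20.68°  ✓
  (0,4): δ = 82.06°  ·
  (1,2): δ = 126.58°  ·
  (1,3): δ = 67.67°  ·
  (1,4): δ = 35.08°  ·
  (2,3): δ = 121.09°  ·
  (2,4): δ = 18.35°  ✓
  (3,4): δ = 77.25°  ·
antipodal pairs: 2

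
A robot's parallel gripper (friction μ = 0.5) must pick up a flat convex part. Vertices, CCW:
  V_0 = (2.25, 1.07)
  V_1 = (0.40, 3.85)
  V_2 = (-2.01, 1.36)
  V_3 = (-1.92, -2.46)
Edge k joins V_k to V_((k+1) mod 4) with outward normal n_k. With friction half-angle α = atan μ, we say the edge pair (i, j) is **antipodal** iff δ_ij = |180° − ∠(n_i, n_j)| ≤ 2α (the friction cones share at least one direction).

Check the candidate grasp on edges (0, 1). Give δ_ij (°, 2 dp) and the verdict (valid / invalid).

α = atan 0.5 = 26.57°;  2α = 53.13°
edge 0: e_0 = (-1.85, +2.78);  n_0 = (+0.8325, +0.5540)
edge 1: e_1 = (-2.41, -2.49);  n_1 = (-0.7186, +0.6955)
∠(n_0, n_1) = 102.29°
δ = |180° − 102.29°| = 77.71°
77.71° > 2α = 53.13°  →  invalid

δ = 77.71°, invalid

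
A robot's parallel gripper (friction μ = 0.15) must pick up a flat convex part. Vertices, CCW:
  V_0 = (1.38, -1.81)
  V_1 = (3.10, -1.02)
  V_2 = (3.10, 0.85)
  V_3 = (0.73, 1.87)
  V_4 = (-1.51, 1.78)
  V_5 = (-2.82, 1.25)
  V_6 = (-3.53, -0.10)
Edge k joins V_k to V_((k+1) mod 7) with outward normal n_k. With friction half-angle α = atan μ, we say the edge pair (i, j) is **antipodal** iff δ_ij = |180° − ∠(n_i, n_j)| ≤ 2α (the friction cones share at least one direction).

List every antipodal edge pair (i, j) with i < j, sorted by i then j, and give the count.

α = atan 0.15 = 8.53°;  2α = 17.06°
n_0 = (+0.4174, -0.9087)
n_1 = (+1.0000, -0.0000)
n_2 = (+0.3953, +0.9185)
n_3 = (-0.0401, +0.9992)
n_4 = (-0.3750, +0.9270)
n_5 = (-0.8851, +0.4655)
n_6 = (-0.3289, -0.9444)
  (0,1): δ = 114.67°  ·
  (0,2): δ = 47.96°  ·
  (0,3): δ = 22.37°  ·
  (0,4): δ = 2.64°  ✓
  (0,5): δ = 37.59°  ·
  (0,6): δ = 136.13°  ·
  (1,2): δ = 113.29°  ·
  (1,3): δ = 87.70°  ·
  (1,4): δ = 67.97°  ·
  (1,5): δ = 27.74°  ·
  (1,6): δ = 70.80°  ·
  (2,3): δ = 154.41°  ·
  (2,4): δ = 134.69°  ·
  (2,5): δ = 94.45°  ·
  (2,6): δ = 4.08°  ✓
  (3,4): δ = 160.27°  ·
  (3,5): δ = 120.04°  ·
  (3,6): δ = 21.50°  ·
  (4,5): δ = 139.77°  ·
  (4,6): δ = 41.23°  ·
  (5,6): δ = 81.46°  ·
antipodal pairs: 2

count = 2; pairs: (0,4), (2,6)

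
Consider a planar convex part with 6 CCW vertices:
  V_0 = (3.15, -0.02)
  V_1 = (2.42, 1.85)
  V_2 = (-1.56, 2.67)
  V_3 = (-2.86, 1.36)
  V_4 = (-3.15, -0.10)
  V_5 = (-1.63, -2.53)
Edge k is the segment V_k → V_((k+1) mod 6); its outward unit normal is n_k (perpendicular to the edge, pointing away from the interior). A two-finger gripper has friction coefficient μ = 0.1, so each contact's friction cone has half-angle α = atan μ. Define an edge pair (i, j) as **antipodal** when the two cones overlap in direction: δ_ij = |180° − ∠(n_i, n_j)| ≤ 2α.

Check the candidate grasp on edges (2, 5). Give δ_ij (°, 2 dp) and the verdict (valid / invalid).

α = atan 0.1 = 5.71°;  2α = 11.42°
edge 2: e_2 = (-1.30, -1.31);  n_2 = (-0.7098, +0.7044)
edge 5: e_5 = (+4.78, +2.51);  n_5 = (+0.4649, -0.8854)
∠(n_2, n_5) = 162.48°
δ = |180° − 162.48°| = 17.52°
17.52° > 2α = 11.42°  →  invalid

δ = 17.52°, invalid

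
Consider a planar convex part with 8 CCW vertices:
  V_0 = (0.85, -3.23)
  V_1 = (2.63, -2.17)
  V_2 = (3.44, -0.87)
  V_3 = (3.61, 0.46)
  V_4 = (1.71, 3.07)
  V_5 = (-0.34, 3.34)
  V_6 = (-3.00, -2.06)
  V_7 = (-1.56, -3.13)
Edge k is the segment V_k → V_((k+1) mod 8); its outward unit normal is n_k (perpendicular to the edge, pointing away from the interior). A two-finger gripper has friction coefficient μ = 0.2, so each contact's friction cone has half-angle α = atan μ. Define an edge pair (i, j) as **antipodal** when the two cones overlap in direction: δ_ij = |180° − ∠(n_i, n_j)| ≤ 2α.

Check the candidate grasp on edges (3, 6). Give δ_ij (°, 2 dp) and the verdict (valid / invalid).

α = atan 0.2 = 11.31°;  2α = 22.62°
edge 3: e_3 = (-1.90, +2.61);  n_3 = (+0.8085, +0.5885)
edge 6: e_6 = (+1.44, -1.07);  n_6 = (-0.5964, -0.8027)
∠(n_3, n_6) = 162.67°
δ = |180° − 162.67°| = 17.33°
17.33° ≤ 2α = 22.62°  →  valid

δ = 17.33°, valid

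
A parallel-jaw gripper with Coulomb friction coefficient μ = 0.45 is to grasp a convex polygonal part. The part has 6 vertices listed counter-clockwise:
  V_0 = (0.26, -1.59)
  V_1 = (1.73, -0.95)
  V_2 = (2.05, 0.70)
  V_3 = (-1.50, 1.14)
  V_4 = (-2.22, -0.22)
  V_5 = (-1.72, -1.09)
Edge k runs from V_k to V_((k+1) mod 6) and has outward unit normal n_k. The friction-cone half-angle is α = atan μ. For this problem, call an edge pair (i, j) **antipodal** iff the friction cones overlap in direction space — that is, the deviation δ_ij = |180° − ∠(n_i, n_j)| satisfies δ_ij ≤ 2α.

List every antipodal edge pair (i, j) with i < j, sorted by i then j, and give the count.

count = 5; pairs: (0,2), (0,3), (1,3), (1,4), (2,5)

α = atan 0.45 = 24.23°;  2α = 48.46°
n_0 = (+0.3992, -0.9169)
n_1 = (+0.9817, -0.1904)
n_2 = (+0.1230, +0.9924)
n_3 = (-0.8838, +0.4679)
n_4 = (-0.8670, -0.4983)
n_5 = (-0.2448, -0.9696)
  (0,1): δ = 124.50°  ·
  (0,2): δ = 30.59°  ✓
  (0,3): δ = 38.58°  ✓
  (0,4): δ = 96.36°  ·
  (0,5): δ = 142.30°  ·
  (1,2): δ = 86.09°  ·
  (1,3): δ = 16.92°  ✓
  (1,4): δ = 40.86°  ✓
  (1,5): δ = 86.80°  ·
  (2,3): δ = 110.83°  ·
  (2,4): δ = 53.05°  ·
  (2,5): δ = 7.11°  ✓
  (3,4): δ = 122.22°  ·
  (3,5): δ = 76.28°  ·
  (4,5): δ = 134.06°  ·
antipodal pairs: 5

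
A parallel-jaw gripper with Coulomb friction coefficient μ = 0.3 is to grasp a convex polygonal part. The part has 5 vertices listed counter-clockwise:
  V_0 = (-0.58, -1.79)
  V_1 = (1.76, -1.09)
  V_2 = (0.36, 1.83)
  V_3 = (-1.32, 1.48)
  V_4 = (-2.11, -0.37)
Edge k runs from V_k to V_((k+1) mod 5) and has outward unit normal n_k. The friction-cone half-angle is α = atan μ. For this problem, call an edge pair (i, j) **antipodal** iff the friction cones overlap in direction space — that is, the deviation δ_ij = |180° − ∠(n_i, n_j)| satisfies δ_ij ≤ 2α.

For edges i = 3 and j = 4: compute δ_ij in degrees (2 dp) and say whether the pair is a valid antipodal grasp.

δ = 109.74°, invalid

α = atan 0.3 = 16.70°;  2α = 33.40°
edge 3: e_3 = (-0.79, -1.85);  n_3 = (-0.9197, +0.3927)
edge 4: e_4 = (+1.53, -1.42);  n_4 = (-0.6803, -0.7330)
∠(n_3, n_4) = 70.26°
δ = |180° − 70.26°| = 109.74°
109.74° > 2α = 33.40°  →  invalid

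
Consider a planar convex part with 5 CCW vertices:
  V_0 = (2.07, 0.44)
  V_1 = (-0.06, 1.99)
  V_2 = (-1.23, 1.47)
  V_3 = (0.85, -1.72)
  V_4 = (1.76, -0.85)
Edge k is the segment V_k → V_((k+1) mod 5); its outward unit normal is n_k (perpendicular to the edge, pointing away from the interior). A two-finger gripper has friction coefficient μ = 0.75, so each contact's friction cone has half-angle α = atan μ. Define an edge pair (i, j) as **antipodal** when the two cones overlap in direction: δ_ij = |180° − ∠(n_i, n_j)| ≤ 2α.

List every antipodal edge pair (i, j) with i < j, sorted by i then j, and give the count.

count = 4; pairs: (0,2), (1,3), (1,4), (2,4)

α = atan 0.75 = 36.87°;  2α = 73.74°
n_0 = (+0.5884, +0.8086)
n_1 = (-0.4061, +0.9138)
n_2 = (-0.8377, -0.5462)
n_3 = (+0.6910, -0.7228)
n_4 = (+0.9723, -0.2337)
  (0,1): δ = 119.99°  ·
  (0,2): δ = 20.85°  ✓
  (0,3): δ = 79.76°  ·
  (0,4): δ = 112.53°  ·
  (1,2): δ = 80.86°  ·
  (1,3): δ = 19.75°  ✓
  (1,4): δ = 52.52°  ✓
  (2,3): δ = 79.39°  ·
  (2,4): δ = 46.62°  ✓
  (3,4): δ = 147.23°  ·
antipodal pairs: 4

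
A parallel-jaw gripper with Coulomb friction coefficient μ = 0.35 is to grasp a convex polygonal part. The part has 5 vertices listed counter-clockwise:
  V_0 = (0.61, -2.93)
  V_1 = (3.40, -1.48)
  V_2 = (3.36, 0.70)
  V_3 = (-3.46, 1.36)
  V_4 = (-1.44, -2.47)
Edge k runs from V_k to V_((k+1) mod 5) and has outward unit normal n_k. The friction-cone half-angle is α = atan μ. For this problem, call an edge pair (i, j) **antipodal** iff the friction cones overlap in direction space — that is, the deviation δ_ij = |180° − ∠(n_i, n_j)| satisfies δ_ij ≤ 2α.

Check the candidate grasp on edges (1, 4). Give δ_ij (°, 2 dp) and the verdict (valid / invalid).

δ = 76.30°, invalid

α = atan 0.35 = 19.29°;  2α = 38.58°
edge 1: e_1 = (-0.04, +2.18);  n_1 = (+0.9998, +0.0183)
edge 4: e_4 = (+2.05, -0.46);  n_4 = (-0.2189, -0.9757)
∠(n_1, n_4) = 103.70°
δ = |180° − 103.70°| = 76.30°
76.30° > 2α = 38.58°  →  invalid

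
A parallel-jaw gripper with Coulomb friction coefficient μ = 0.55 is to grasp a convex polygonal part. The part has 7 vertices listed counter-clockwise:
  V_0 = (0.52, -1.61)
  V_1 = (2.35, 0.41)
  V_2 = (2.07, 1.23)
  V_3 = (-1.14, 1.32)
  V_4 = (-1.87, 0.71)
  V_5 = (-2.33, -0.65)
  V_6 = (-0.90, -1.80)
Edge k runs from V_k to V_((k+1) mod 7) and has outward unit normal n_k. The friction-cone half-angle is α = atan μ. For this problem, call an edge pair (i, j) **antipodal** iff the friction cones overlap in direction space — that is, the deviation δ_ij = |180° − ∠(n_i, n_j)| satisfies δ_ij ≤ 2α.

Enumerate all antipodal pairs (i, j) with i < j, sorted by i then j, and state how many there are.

count = 8; pairs: (0,2), (0,3), (0,4), (1,4), (1,5), (2,5), (2,6), (3,6)

α = atan 0.55 = 28.81°;  2α = 57.62°
n_0 = (+0.7411, -0.6714)
n_1 = (+0.9463, +0.3231)
n_2 = (+0.0280, +0.9996)
n_3 = (-0.6412, +0.7674)
n_4 = (-0.9473, +0.3204)
n_5 = (-0.6267, -0.7793)
n_6 = (+0.1326, -0.9912)
  (0,1): δ = 118.97°  ·
  (0,2): δ = 49.43°  ✓
  (0,3): δ = 7.94°  ✓
  (0,4): δ = 23.49°  ✓
  (0,5): δ = 93.37°  ·
  (0,6): δ = 139.80°  ·
  (1,2): δ = 110.46°  ·
  (1,3): δ = 68.97°  ·
  (1,4): δ = 37.54°  ✓
  (1,5): δ = 32.34°  ✓
  (1,6): δ = 78.77°  ·
  (2,3): δ = 138.51°  ·
  (2,4): δ = 107.08°  ·
  (2,5): δ = 37.20°  ✓
  (2,6): δ = 9.23°  ✓
  (3,4): δ = 148.57°  ·
  (3,5): δ = 78.69°  ·
  (3,6): δ = 32.26°  ✓
  (4,5): δ = 110.12°  ·
  (4,6): δ = 63.69°  ·
  (5,6): δ = 133.57°  ·
antipodal pairs: 8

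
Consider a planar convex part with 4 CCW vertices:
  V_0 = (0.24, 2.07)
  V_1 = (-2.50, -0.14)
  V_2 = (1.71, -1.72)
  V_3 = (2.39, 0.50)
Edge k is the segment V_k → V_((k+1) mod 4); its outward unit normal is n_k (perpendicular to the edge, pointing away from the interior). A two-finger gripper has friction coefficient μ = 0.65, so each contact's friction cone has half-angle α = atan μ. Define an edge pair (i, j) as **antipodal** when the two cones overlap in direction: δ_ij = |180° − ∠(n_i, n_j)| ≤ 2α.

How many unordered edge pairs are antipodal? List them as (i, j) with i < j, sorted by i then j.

α = atan 0.65 = 33.02°;  2α = 66.05°
n_0 = (-0.6278, +0.7784)
n_1 = (-0.3514, -0.9362)
n_2 = (+0.9562, -0.2929)
n_3 = (+0.5897, +0.8076)
  (0,1): δ = 59.46°  ✓
  (0,2): δ = 34.08°  ✓
  (0,3): δ = 104.97°  ·
  (1,2): δ = 86.46°  ·
  (1,3): δ = 15.57°  ✓
  (2,3): δ = 109.11°  ·
antipodal pairs: 3

count = 3; pairs: (0,1), (0,2), (1,3)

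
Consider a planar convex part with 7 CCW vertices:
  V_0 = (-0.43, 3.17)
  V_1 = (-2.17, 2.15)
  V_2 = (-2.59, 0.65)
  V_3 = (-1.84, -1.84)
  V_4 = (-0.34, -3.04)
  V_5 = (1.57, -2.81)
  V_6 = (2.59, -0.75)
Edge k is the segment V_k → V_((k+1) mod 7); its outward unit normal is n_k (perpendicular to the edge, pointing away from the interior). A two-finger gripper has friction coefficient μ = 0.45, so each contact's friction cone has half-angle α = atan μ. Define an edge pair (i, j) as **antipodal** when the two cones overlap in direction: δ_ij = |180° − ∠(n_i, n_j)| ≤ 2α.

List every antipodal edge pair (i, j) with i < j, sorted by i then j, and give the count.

count = 6; pairs: (0,4), (0,5), (1,5), (2,5), (2,6), (3,6)

α = atan 0.45 = 24.23°;  2α = 48.46°
n_0 = (-0.5057, +0.8627)
n_1 = (-0.9630, +0.2696)
n_2 = (-0.9575, -0.2884)
n_3 = (-0.6247, -0.7809)
n_4 = (+0.1196, -0.9928)
n_5 = (+0.8962, -0.4437)
n_6 = (+0.7922, +0.6103)
  (0,1): δ = 136.02°  ·
  (0,2): δ = 103.62°  ·
  (0,3): δ = 69.04°  ·
  (0,4): δ = 23.51°  ✓
  (0,5): δ = 33.28°  ✓
  (0,6): δ = 97.23°  ·
  (1,2): δ = 147.60°  ·
  (1,3): δ = 113.02°  ·
  (1,4): δ = 67.49°  ·
  (1,5): δ = 10.70°  ✓
  (1,6): δ = 53.25°  ·
  (2,3): δ = 145.42°  ·
  (2,4): δ = 99.90°  ·
  (2,5): δ = 43.10°  ✓
  (2,6): δ = 20.85°  ✓
  (3,4): δ = 134.47°  ·
  (3,5): δ = 77.68°  ·
  (3,6): δ = 13.73°  ✓
  (4,5): δ = 123.21°  ·
  (4,6): δ = 59.26°  ·
  (5,6): δ = 116.05°  ·
antipodal pairs: 6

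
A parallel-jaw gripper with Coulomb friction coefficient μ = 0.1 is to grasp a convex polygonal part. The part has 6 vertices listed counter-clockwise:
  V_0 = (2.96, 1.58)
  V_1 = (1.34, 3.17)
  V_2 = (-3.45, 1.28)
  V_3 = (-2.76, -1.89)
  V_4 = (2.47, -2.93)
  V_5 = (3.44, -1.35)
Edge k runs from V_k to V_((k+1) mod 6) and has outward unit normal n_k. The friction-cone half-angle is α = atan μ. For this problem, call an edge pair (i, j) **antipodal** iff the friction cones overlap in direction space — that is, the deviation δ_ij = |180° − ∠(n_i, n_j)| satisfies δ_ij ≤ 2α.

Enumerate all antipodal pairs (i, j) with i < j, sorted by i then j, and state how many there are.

α = atan 0.1 = 5.71°;  2α = 11.42°
n_0 = (+0.7005, +0.7137)
n_1 = (-0.3670, +0.9302)
n_2 = (-0.9771, -0.2127)
n_3 = (-0.1950, -0.9808)
n_4 = (+0.8522, -0.5232)
n_5 = (+0.9868, +0.1617)
  (0,1): δ = 114.00°  ·
  (0,2): δ = 33.26°  ·
  (0,3): δ = 33.22°  ·
  (0,4): δ = 102.92°  ·
  (0,5): δ = 143.77°  ·
  (1,2): δ = 99.25°  ·
  (1,3): δ = 32.78°  ·
  (1,4): δ = 36.92°  ·
  (1,5): δ = 77.77°  ·
  (2,3): δ = 113.53°  ·
  (2,4): δ = 43.83°  ·
  (2,5): δ = 2.98°  ✓
  (3,4): δ = 110.30°  ·
  (3,5): δ = 69.45°  ·
  (4,5): δ = 139.15°  ·
antipodal pairs: 1

count = 1; pairs: (2,5)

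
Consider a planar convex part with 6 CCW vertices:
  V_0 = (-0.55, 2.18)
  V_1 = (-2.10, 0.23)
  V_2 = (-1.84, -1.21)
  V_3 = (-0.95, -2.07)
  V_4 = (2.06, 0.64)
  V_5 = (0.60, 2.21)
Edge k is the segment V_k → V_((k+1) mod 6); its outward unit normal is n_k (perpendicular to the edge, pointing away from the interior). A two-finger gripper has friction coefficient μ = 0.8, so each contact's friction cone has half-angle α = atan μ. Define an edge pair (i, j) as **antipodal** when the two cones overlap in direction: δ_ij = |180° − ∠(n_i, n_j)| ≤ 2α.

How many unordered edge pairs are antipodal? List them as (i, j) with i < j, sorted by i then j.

α = atan 0.8 = 38.66°;  2α = 77.32°
n_0 = (-0.7828, +0.6222)
n_1 = (-0.9841, -0.1777)
n_2 = (-0.6949, -0.7191)
n_3 = (+0.6691, -0.7432)
n_4 = (+0.7323, +0.6810)
n_5 = (-0.0261, +0.9997)
  (0,1): δ = 131.28°  ·
  (0,2): δ = 95.54°  ·
  (0,3): δ = 9.52°  ✓
  (0,4): δ = 81.40°  ·
  (0,5): δ = 129.97°  ·
  (1,2): δ = 144.25°  ·
  (1,3): δ = 58.24°  ✓
  (1,4): δ = 32.69°  ✓
  (1,5): δ = 81.26°  ·
  (2,3): δ = 93.98°  ·
  (2,4): δ = 3.06°  ✓
  (2,5): δ = 45.51°  ✓
  (3,4): δ = 89.08°  ·
  (3,5): δ = 40.50°  ✓
  (4,5): δ = 131.43°  ·
antipodal pairs: 6

count = 6; pairs: (0,3), (1,3), (1,4), (2,4), (2,5), (3,5)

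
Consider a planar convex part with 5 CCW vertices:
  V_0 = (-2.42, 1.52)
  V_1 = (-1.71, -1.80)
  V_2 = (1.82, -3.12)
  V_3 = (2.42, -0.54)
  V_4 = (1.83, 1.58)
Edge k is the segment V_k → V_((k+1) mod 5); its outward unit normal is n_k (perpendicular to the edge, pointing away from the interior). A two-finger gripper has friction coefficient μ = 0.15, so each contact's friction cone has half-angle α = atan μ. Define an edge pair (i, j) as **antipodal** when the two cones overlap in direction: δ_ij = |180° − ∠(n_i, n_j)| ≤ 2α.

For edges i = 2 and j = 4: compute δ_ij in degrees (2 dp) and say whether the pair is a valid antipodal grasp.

α = atan 0.15 = 8.53°;  2α = 17.06°
edge 2: e_2 = (+0.60, +2.58);  n_2 = (+0.9740, -0.2265)
edge 4: e_4 = (-4.25, -0.06);  n_4 = (-0.0141, +0.9999)
∠(n_2, n_4) = 103.90°
δ = |180° − 103.90°| = 76.10°
76.10° > 2α = 17.06°  →  invalid

δ = 76.10°, invalid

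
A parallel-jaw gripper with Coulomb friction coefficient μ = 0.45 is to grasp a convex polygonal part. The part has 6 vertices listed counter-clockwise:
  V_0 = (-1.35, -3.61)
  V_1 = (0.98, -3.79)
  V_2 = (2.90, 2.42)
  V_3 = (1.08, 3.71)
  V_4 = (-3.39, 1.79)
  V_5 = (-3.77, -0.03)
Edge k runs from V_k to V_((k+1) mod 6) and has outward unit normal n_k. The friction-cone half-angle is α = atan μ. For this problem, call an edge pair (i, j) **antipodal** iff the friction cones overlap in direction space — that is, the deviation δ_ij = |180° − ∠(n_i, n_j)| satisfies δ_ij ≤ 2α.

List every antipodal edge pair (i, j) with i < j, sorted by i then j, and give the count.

count = 4; pairs: (0,2), (0,3), (1,4), (2,5)

α = atan 0.45 = 24.23°;  2α = 48.46°
n_0 = (-0.0770, -0.9970)
n_1 = (+0.9554, -0.2954)
n_2 = (+0.5783, +0.8158)
n_3 = (-0.3947, +0.9188)
n_4 = (-0.9789, +0.2044)
n_5 = (-0.8285, -0.5600)
  (0,1): δ = 102.76°  ·
  (0,2): δ = 30.91°  ✓
  (0,3): δ = 27.66°  ✓
  (0,4): δ = 82.62°  ·
  (0,5): δ = 128.48°  ·
  (1,2): δ = 108.15°  ·
  (1,3): δ = 49.57°  ·
  (1,4): δ = 5.39°  ✓
  (1,5): δ = 51.24°  ·
  (2,3): δ = 121.43°  ·
  (2,4): δ = 66.46°  ·
  (2,5): δ = 20.61°  ✓
  (3,4): δ = 125.04°  ·
  (3,5): δ = 79.19°  ·
  (4,5): δ = 134.15°  ·
antipodal pairs: 4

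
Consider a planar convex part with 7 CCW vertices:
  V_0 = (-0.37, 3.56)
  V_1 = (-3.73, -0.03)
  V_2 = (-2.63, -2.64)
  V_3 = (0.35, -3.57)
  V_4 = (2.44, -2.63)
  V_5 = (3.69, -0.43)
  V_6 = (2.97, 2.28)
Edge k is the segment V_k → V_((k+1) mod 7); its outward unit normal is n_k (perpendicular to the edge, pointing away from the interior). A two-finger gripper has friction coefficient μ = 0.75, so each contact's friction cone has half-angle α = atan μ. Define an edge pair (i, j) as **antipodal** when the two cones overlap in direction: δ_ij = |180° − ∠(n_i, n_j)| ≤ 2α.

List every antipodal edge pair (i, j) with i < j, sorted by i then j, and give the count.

count = 10; pairs: (0,2), (0,3), (0,4), (0,5), (1,4), (1,5), (1,6), (2,5), (2,6), (3,6)

α = atan 0.75 = 36.87°;  2α = 73.74°
n_0 = (-0.7301, +0.6833)
n_1 = (-0.9215, -0.3884)
n_2 = (-0.2979, -0.9546)
n_3 = (+0.4102, -0.9120)
n_4 = (+0.8695, -0.4940)
n_5 = (+0.9665, +0.2568)
n_6 = (+0.3579, +0.9338)
  (0,1): δ = 114.04°  ·
  (0,2): δ = 64.23°  ✓
  (0,3): δ = 22.68°  ✓
  (0,4): δ = 13.50°  ✓
  (0,5): δ = 57.98°  ✓
  (0,6): δ = 112.14°  ·
  (1,2): δ = 130.19°  ·
  (1,3): δ = 88.64°  ·
  (1,4): δ = 52.46°  ✓
  (1,5): δ = 7.97°  ✓
  (1,6): δ = 46.18°  ✓
  (2,3): δ = 138.45°  ·
  (2,4): δ = 102.27°  ·
  (2,5): δ = 57.79°  ✓
  (2,6): δ = 3.64°  ✓
  (3,4): δ = 143.82°  ·
  (3,5): δ = 99.34°  ·
  (3,6): δ = 45.18°  ✓
  (4,5): δ = 135.52°  ·
  (4,6): δ = 81.36°  ·
  (5,6): δ = 125.85°  ·
antipodal pairs: 10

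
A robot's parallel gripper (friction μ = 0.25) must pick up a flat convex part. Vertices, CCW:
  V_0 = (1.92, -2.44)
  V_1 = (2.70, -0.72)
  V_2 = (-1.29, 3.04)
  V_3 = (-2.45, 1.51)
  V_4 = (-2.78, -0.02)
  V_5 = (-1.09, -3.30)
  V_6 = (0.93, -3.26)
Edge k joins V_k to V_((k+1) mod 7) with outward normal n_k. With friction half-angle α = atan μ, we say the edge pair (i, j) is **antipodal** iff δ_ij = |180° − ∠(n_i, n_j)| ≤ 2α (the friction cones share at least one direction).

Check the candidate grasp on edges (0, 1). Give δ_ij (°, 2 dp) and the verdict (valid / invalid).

α = atan 0.25 = 14.04°;  2α = 28.07°
edge 0: e_0 = (+0.78, +1.72);  n_0 = (+0.9107, -0.4130)
edge 1: e_1 = (-3.99, +3.76);  n_1 = (+0.6858, +0.7278)
∠(n_0, n_1) = 71.09°
δ = |180° − 71.09°| = 108.91°
108.91° > 2α = 28.07°  →  invalid

δ = 108.91°, invalid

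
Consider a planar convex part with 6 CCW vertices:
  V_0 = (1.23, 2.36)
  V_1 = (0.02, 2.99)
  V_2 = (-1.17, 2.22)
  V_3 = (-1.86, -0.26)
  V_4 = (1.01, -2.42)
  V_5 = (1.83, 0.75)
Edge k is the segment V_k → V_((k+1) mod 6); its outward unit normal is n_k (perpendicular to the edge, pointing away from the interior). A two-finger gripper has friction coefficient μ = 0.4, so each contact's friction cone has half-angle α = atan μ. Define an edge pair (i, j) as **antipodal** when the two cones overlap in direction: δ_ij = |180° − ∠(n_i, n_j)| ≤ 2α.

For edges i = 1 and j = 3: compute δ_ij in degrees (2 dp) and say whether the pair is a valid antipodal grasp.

δ = 69.87°, invalid

α = atan 0.4 = 21.80°;  2α = 43.60°
edge 1: e_1 = (-1.19, -0.77);  n_1 = (-0.5433, +0.8396)
edge 3: e_3 = (+2.87, -2.16);  n_3 = (-0.6013, -0.7990)
∠(n_1, n_3) = 110.13°
δ = |180° − 110.13°| = 69.87°
69.87° > 2α = 43.60°  →  invalid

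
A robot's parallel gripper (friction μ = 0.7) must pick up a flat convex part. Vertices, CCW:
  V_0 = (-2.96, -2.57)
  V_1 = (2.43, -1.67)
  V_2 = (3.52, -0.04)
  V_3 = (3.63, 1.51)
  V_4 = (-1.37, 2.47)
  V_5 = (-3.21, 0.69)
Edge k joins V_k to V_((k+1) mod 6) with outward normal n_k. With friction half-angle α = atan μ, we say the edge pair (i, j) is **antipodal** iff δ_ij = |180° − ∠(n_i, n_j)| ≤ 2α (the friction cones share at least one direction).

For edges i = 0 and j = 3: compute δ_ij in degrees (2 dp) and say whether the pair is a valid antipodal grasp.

α = atan 0.7 = 34.99°;  2α = 69.98°
edge 0: e_0 = (+5.39, +0.90);  n_0 = (+0.1647, -0.9863)
edge 3: e_3 = (-5.00, +0.96);  n_3 = (+0.1886, +0.9821)
∠(n_0, n_3) = 159.65°
δ = |180° − 159.65°| = 20.35°
20.35° ≤ 2α = 69.98°  →  valid

δ = 20.35°, valid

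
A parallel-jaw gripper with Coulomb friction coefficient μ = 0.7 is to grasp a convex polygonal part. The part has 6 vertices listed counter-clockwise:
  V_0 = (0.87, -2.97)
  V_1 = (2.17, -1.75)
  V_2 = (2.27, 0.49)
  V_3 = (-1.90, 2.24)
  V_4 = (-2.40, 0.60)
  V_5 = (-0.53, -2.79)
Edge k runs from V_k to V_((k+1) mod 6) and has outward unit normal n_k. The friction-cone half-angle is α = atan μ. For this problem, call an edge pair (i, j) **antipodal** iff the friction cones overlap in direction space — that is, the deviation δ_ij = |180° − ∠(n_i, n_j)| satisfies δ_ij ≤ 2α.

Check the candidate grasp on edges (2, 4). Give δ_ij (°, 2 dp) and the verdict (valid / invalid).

α = atan 0.7 = 34.99°;  2α = 69.98°
edge 2: e_2 = (-4.17, +1.75);  n_2 = (+0.3870, +0.9221)
edge 4: e_4 = (+1.87, -3.39);  n_4 = (-0.8756, -0.4830)
∠(n_2, n_4) = 141.65°
δ = |180° − 141.65°| = 38.35°
38.35° ≤ 2α = 69.98°  →  valid

δ = 38.35°, valid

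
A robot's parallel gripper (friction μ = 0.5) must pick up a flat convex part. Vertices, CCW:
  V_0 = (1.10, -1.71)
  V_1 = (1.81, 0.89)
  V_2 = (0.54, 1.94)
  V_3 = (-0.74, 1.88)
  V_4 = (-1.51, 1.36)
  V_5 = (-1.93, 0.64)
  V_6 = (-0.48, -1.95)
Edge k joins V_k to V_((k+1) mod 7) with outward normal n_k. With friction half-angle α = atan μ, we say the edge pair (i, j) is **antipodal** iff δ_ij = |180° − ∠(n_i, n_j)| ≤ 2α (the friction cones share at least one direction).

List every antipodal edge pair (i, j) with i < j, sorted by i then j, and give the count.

α = atan 0.5 = 26.57°;  2α = 53.13°
n_0 = (+0.9647, -0.2634)
n_1 = (+0.6372, +0.7707)
n_2 = (-0.0468, +0.9989)
n_3 = (-0.5597, +0.8287)
n_4 = (-0.8638, +0.5039)
n_5 = (-0.8726, -0.4885)
n_6 = (+0.1502, -0.9887)
  (0,1): δ = 114.31°  ·
  (0,2): δ = 72.04°  ·
  (0,3): δ = 40.69°  ✓
  (0,4): δ = 14.98°  ✓
  (0,5): δ = 44.52°  ✓
  (0,6): δ = 113.91°  ·
  (1,2): δ = 137.73°  ·
  (1,3): δ = 106.38°  ·
  (1,4): δ = 80.67°  ·
  (1,5): δ = 21.17°  ✓
  (1,6): δ = 48.22°  ✓
  (2,3): δ = 148.65°  ·
  (2,4): δ = 122.94°  ·
  (2,5): δ = 63.44°  ·
  (2,6): δ = 5.95°  ✓
  (3,4): δ = 154.29°  ·
  (3,5): δ = 94.79°  ·
  (3,6): δ = 25.39°  ✓
  (4,5): δ = 120.50°  ·
  (4,6): δ = 51.11°  ✓
  (5,6): δ = 110.60°  ·
antipodal pairs: 8

count = 8; pairs: (0,3), (0,4), (0,5), (1,5), (1,6), (2,6), (3,6), (4,6)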